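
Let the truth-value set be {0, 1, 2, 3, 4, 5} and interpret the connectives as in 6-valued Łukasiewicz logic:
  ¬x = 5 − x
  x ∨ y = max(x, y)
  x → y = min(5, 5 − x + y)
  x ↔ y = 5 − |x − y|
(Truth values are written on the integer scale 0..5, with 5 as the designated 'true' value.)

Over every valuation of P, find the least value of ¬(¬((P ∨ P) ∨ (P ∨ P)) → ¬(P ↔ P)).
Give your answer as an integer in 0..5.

0

Take P = 5:
P ∨ P = 5 ∨ 5 = 5
P ∨ P = 5 ∨ 5 = 5
(P ∨ P) ∨ (P ∨ P) = 5 ∨ 5 = 5
¬((P ∨ P) ∨ (P ∨ P)) = ¬5 = 0
P ↔ P = 5 ↔ 5 = 5
¬(P ↔ P) = ¬5 = 0
¬((P ∨ P) ∨ (P ∨ P)) → ¬(P ↔ P) = 0 → 0 = 5
¬(¬((P ∨ P) ∨ (P ∨ P)) → ¬(P ↔ P)) = ¬5 = 0
No assignment yields a value below 0, so this is the minimum.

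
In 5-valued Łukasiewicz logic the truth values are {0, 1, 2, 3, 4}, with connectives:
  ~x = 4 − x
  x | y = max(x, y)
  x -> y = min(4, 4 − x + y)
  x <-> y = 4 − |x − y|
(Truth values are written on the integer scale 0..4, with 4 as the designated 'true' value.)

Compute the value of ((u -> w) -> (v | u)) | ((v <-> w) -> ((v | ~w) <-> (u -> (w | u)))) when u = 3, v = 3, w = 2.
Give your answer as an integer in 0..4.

u -> w = 3 -> 2 = 3
v | u = 3 | 3 = 3
(u -> w) -> (v | u) = 3 -> 3 = 4
v <-> w = 3 <-> 2 = 3
~w = ~2 = 2
v | ~w = 3 | 2 = 3
w | u = 2 | 3 = 3
u -> (w | u) = 3 -> 3 = 4
(v | ~w) <-> (u -> (w | u)) = 3 <-> 4 = 3
(v <-> w) -> ((v | ~w) <-> (u -> (w | u))) = 3 -> 3 = 4
((u -> w) -> (v | u)) | ((v <-> w) -> ((v | ~w) <-> (u -> (w | u)))) = 4 | 4 = 4

4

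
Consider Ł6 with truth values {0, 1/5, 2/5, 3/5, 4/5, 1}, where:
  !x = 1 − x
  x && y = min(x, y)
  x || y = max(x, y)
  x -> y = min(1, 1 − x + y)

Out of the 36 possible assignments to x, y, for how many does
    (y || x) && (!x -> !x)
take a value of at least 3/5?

value 1: 11 assignments (counts)
value 4/5: 9 assignments (counts)
value 3/5: 7 assignments (counts)
value 2/5: 5 assignments
value 1/5: 3 assignments
value 0: 1 assignment
So 27 of the 36 assignments meet the threshold.

27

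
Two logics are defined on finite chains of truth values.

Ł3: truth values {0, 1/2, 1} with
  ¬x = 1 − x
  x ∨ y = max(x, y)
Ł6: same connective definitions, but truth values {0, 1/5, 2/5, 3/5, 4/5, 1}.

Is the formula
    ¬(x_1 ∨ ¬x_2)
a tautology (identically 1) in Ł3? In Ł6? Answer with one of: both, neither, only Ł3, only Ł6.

neither

In Ł3: at x_1 = 0, x_2 = 0 the value is 0 — not a tautology.
In Ł6: at x_1 = 0, x_2 = 0 the value is 0 — not a tautology.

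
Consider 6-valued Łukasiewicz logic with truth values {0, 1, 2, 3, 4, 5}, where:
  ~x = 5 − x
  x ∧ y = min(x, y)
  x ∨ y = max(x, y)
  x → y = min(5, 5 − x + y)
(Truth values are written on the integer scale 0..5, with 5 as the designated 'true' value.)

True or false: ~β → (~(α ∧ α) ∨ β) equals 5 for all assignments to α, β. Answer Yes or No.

Counterexample: take α = 1, β = 0.
~β = ~0 = 5
α ∧ α = 1 ∧ 1 = 1
~(α ∧ α) = ~1 = 4
~(α ∧ α) ∨ β = 4 ∨ 0 = 4
~β → (~(α ∧ α) ∨ β) = 5 → 4 = 4
This gives 4 ≠ 5.

No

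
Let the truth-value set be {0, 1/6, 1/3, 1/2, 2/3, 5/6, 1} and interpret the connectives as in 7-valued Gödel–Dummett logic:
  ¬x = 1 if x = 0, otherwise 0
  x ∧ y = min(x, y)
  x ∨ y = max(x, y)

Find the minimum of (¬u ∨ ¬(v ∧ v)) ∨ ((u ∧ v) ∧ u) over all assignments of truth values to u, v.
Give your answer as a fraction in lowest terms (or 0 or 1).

1/6

Take u = 1/6, v = 1/6:
¬u = ¬1/6 = 0
v ∧ v = 1/6 ∧ 1/6 = 1/6
¬(v ∧ v) = ¬1/6 = 0
¬u ∨ ¬(v ∧ v) = 0 ∨ 0 = 0
u ∧ v = 1/6 ∧ 1/6 = 1/6
(u ∧ v) ∧ u = 1/6 ∧ 1/6 = 1/6
(¬u ∨ ¬(v ∧ v)) ∨ ((u ∧ v) ∧ u) = 0 ∨ 1/6 = 1/6
No assignment yields a value below 1/6, so this is the minimum.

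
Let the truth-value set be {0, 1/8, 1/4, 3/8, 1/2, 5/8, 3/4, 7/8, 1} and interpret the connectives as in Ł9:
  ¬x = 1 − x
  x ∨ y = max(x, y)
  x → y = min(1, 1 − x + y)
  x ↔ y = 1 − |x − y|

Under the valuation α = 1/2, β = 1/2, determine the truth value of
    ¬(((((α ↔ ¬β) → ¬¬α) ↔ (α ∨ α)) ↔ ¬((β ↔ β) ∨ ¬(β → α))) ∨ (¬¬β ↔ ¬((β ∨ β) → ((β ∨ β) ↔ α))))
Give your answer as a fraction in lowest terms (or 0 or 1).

¬β = ¬1/2 = 1/2
α ↔ ¬β = 1/2 ↔ 1/2 = 1
¬α = ¬1/2 = 1/2
¬¬α = ¬1/2 = 1/2
(α ↔ ¬β) → ¬¬α = 1 → 1/2 = 1/2
α ∨ α = 1/2 ∨ 1/2 = 1/2
((α ↔ ¬β) → ¬¬α) ↔ (α ∨ α) = 1/2 ↔ 1/2 = 1
β ↔ β = 1/2 ↔ 1/2 = 1
β → α = 1/2 → 1/2 = 1
¬(β → α) = ¬1 = 0
(β ↔ β) ∨ ¬(β → α) = 1 ∨ 0 = 1
¬((β ↔ β) ∨ ¬(β → α)) = ¬1 = 0
(((α ↔ ¬β) → ¬¬α) ↔ (α ∨ α)) ↔ ¬((β ↔ β) ∨ ¬(β → α)) = 1 ↔ 0 = 0
¬β = ¬1/2 = 1/2
¬¬β = ¬1/2 = 1/2
β ∨ β = 1/2 ∨ 1/2 = 1/2
β ∨ β = 1/2 ∨ 1/2 = 1/2
(β ∨ β) ↔ α = 1/2 ↔ 1/2 = 1
(β ∨ β) → ((β ∨ β) ↔ α) = 1/2 → 1 = 1
¬((β ∨ β) → ((β ∨ β) ↔ α)) = ¬1 = 0
¬¬β ↔ ¬((β ∨ β) → ((β ∨ β) ↔ α)) = 1/2 ↔ 0 = 1/2
((((α ↔ ¬β) → ¬¬α) ↔ (α ∨ α)) ↔ ¬((β ↔ β) ∨ ¬(β → α))) ∨ (¬¬β ↔ ¬((β ∨ β) → ((β ∨ β) ↔ α))) = 0 ∨ 1/2 = 1/2
¬(((((α ↔ ¬β) → ¬¬α) ↔ (α ∨ α)) ↔ ¬((β ↔ β) ∨ ¬(β → α))) ∨ (¬¬β ↔ ¬((β ∨ β) → ((β ∨ β) ↔ α)))) = ¬1/2 = 1/2

1/2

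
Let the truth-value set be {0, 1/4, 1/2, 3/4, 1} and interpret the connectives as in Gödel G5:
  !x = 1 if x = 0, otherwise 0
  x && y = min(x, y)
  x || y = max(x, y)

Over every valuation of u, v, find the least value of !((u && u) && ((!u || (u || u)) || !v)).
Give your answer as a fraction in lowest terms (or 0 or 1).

Take u = 1/4, v = 0:
u && u = 1/4 && 1/4 = 1/4
!u = !1/4 = 0
u || u = 1/4 || 1/4 = 1/4
!u || (u || u) = 0 || 1/4 = 1/4
!v = !0 = 1
(!u || (u || u)) || !v = 1/4 || 1 = 1
(u && u) && ((!u || (u || u)) || !v) = 1/4 && 1 = 1/4
!((u && u) && ((!u || (u || u)) || !v)) = !1/4 = 0
No assignment yields a value below 0, so this is the minimum.

0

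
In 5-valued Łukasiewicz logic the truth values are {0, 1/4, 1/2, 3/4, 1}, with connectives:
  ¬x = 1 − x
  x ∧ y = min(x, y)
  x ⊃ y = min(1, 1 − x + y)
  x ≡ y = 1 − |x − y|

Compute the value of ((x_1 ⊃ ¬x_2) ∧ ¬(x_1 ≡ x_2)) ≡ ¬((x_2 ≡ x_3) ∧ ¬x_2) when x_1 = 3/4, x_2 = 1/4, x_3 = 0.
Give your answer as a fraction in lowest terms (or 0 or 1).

¬x_2 = ¬1/4 = 3/4
x_1 ⊃ ¬x_2 = 3/4 ⊃ 3/4 = 1
x_1 ≡ x_2 = 3/4 ≡ 1/4 = 1/2
¬(x_1 ≡ x_2) = ¬1/2 = 1/2
(x_1 ⊃ ¬x_2) ∧ ¬(x_1 ≡ x_2) = 1 ∧ 1/2 = 1/2
x_2 ≡ x_3 = 1/4 ≡ 0 = 3/4
¬x_2 = ¬1/4 = 3/4
(x_2 ≡ x_3) ∧ ¬x_2 = 3/4 ∧ 3/4 = 3/4
¬((x_2 ≡ x_3) ∧ ¬x_2) = ¬3/4 = 1/4
((x_1 ⊃ ¬x_2) ∧ ¬(x_1 ≡ x_2)) ≡ ¬((x_2 ≡ x_3) ∧ ¬x_2) = 1/2 ≡ 1/4 = 3/4

3/4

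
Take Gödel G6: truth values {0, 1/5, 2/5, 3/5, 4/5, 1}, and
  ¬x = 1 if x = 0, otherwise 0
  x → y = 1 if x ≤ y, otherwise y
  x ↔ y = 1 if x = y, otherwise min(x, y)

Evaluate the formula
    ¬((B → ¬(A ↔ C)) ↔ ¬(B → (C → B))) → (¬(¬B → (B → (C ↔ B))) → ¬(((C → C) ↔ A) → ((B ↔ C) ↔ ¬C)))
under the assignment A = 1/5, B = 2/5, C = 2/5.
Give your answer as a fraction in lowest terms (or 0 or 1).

1

A ↔ C = 1/5 ↔ 2/5 = 1/5
¬(A ↔ C) = ¬1/5 = 0
B → ¬(A ↔ C) = 2/5 → 0 = 0
C → B = 2/5 → 2/5 = 1
B → (C → B) = 2/5 → 1 = 1
¬(B → (C → B)) = ¬1 = 0
(B → ¬(A ↔ C)) ↔ ¬(B → (C → B)) = 0 ↔ 0 = 1
¬((B → ¬(A ↔ C)) ↔ ¬(B → (C → B))) = ¬1 = 0
¬B = ¬2/5 = 0
C ↔ B = 2/5 ↔ 2/5 = 1
B → (C ↔ B) = 2/5 → 1 = 1
¬B → (B → (C ↔ B)) = 0 → 1 = 1
¬(¬B → (B → (C ↔ B))) = ¬1 = 0
C → C = 2/5 → 2/5 = 1
(C → C) ↔ A = 1 ↔ 1/5 = 1/5
B ↔ C = 2/5 ↔ 2/5 = 1
¬C = ¬2/5 = 0
(B ↔ C) ↔ ¬C = 1 ↔ 0 = 0
((C → C) ↔ A) → ((B ↔ C) ↔ ¬C) = 1/5 → 0 = 0
¬(((C → C) ↔ A) → ((B ↔ C) ↔ ¬C)) = ¬0 = 1
¬(¬B → (B → (C ↔ B))) → ¬(((C → C) ↔ A) → ((B ↔ C) ↔ ¬C)) = 0 → 1 = 1
¬((B → ¬(A ↔ C)) ↔ ¬(B → (C → B))) → (¬(¬B → (B → (C ↔ B))) → ¬(((C → C) ↔ A) → ((B ↔ C) ↔ ¬C))) = 0 → 1 = 1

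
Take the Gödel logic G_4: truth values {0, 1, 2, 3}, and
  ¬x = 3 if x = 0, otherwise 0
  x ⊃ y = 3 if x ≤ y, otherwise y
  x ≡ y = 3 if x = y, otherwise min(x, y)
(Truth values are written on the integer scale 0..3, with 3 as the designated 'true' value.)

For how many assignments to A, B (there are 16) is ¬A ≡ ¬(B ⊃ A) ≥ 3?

A = 0, B = 0 ↦ 0  <
A = 0, B = 1 ↦ 3  ≥
A = 0, B = 2 ↦ 3  ≥
A = 0, B = 3 ↦ 3  ≥
A = 1, B = 0 ↦ 3  ≥
A = 1, B = 1 ↦ 3  ≥
A = 1, B = 2 ↦ 3  ≥
A = 1, B = 3 ↦ 3  ≥
A = 2, B = 0 ↦ 3  ≥
A = 2, B = 1 ↦ 3  ≥
A = 2, B = 2 ↦ 3  ≥
A = 2, B = 3 ↦ 3  ≥
A = 3, B = 0 ↦ 3  ≥
A = 3, B = 1 ↦ 3  ≥
A = 3, B = 2 ↦ 3  ≥
A = 3, B = 3 ↦ 3  ≥
So 15 of the 16 assignments meet the threshold.

15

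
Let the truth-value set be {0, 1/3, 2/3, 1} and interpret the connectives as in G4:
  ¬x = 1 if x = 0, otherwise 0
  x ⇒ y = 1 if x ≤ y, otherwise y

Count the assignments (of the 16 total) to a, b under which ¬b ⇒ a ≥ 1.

13

a = 0, b = 0 ↦ 0  <
a = 0, b = 1/3 ↦ 1  ≥
a = 0, b = 2/3 ↦ 1  ≥
a = 0, b = 1 ↦ 1  ≥
a = 1/3, b = 0 ↦ 1/3  <
a = 1/3, b = 1/3 ↦ 1  ≥
a = 1/3, b = 2/3 ↦ 1  ≥
a = 1/3, b = 1 ↦ 1  ≥
a = 2/3, b = 0 ↦ 2/3  <
a = 2/3, b = 1/3 ↦ 1  ≥
a = 2/3, b = 2/3 ↦ 1  ≥
a = 2/3, b = 1 ↦ 1  ≥
a = 1, b = 0 ↦ 1  ≥
a = 1, b = 1/3 ↦ 1  ≥
a = 1, b = 2/3 ↦ 1  ≥
a = 1, b = 1 ↦ 1  ≥
So 13 of the 16 assignments meet the threshold.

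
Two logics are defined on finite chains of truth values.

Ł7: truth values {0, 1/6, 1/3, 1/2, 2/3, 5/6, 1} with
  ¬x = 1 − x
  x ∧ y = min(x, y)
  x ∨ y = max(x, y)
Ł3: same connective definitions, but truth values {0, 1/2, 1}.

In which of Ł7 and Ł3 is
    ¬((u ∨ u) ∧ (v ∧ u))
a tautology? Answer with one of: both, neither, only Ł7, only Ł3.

In Ł7: at u = 1/6, v = 1/6 the value is 5/6 — not a tautology.
In Ł3: at u = 1/2, v = 1/2 the value is 1/2 — not a tautology.

neither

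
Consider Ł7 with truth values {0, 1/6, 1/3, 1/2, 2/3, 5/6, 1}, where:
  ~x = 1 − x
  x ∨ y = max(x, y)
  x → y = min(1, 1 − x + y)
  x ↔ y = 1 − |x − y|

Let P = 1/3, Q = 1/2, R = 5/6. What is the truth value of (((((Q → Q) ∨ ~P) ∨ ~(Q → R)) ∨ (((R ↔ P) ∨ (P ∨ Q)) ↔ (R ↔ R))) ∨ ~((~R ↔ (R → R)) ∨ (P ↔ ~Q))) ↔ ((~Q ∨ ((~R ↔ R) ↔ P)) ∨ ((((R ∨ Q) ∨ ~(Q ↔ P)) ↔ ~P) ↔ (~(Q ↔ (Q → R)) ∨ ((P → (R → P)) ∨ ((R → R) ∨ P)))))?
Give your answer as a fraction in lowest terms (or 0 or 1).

Q → Q = 1/2 → 1/2 = 1
~P = ~1/3 = 2/3
(Q → Q) ∨ ~P = 1 ∨ 2/3 = 1
Q → R = 1/2 → 5/6 = 1
~(Q → R) = ~1 = 0
((Q → Q) ∨ ~P) ∨ ~(Q → R) = 1 ∨ 0 = 1
R ↔ P = 5/6 ↔ 1/3 = 1/2
P ∨ Q = 1/3 ∨ 1/2 = 1/2
(R ↔ P) ∨ (P ∨ Q) = 1/2 ∨ 1/2 = 1/2
R ↔ R = 5/6 ↔ 5/6 = 1
((R ↔ P) ∨ (P ∨ Q)) ↔ (R ↔ R) = 1/2 ↔ 1 = 1/2
(((Q → Q) ∨ ~P) ∨ ~(Q → R)) ∨ (((R ↔ P) ∨ (P ∨ Q)) ↔ (R ↔ R)) = 1 ∨ 1/2 = 1
~R = ~5/6 = 1/6
R → R = 5/6 → 5/6 = 1
~R ↔ (R → R) = 1/6 ↔ 1 = 1/6
~Q = ~1/2 = 1/2
P ↔ ~Q = 1/3 ↔ 1/2 = 5/6
(~R ↔ (R → R)) ∨ (P ↔ ~Q) = 1/6 ∨ 5/6 = 5/6
~((~R ↔ (R → R)) ∨ (P ↔ ~Q)) = ~5/6 = 1/6
((((Q → Q) ∨ ~P) ∨ ~(Q → R)) ∨ (((R ↔ P) ∨ (P ∨ Q)) ↔ (R ↔ R))) ∨ ~((~R ↔ (R → R)) ∨ (P ↔ ~Q)) = 1 ∨ 1/6 = 1
~Q = ~1/2 = 1/2
~R = ~5/6 = 1/6
~R ↔ R = 1/6 ↔ 5/6 = 1/3
(~R ↔ R) ↔ P = 1/3 ↔ 1/3 = 1
~Q ∨ ((~R ↔ R) ↔ P) = 1/2 ∨ 1 = 1
R ∨ Q = 5/6 ∨ 1/2 = 5/6
Q ↔ P = 1/2 ↔ 1/3 = 5/6
~(Q ↔ P) = ~5/6 = 1/6
(R ∨ Q) ∨ ~(Q ↔ P) = 5/6 ∨ 1/6 = 5/6
~P = ~1/3 = 2/3
((R ∨ Q) ∨ ~(Q ↔ P)) ↔ ~P = 5/6 ↔ 2/3 = 5/6
Q → R = 1/2 → 5/6 = 1
Q ↔ (Q → R) = 1/2 ↔ 1 = 1/2
~(Q ↔ (Q → R)) = ~1/2 = 1/2
R → P = 5/6 → 1/3 = 1/2
P → (R → P) = 1/3 → 1/2 = 1
R → R = 5/6 → 5/6 = 1
(R → R) ∨ P = 1 ∨ 1/3 = 1
(P → (R → P)) ∨ ((R → R) ∨ P) = 1 ∨ 1 = 1
~(Q ↔ (Q → R)) ∨ ((P → (R → P)) ∨ ((R → R) ∨ P)) = 1/2 ∨ 1 = 1
(((R ∨ Q) ∨ ~(Q ↔ P)) ↔ ~P) ↔ (~(Q ↔ (Q → R)) ∨ ((P → (R → P)) ∨ ((R → R) ∨ P))) = 5/6 ↔ 1 = 5/6
(~Q ∨ ((~R ↔ R) ↔ P)) ∨ ((((R ∨ Q) ∨ ~(Q ↔ P)) ↔ ~P) ↔ (~(Q ↔ (Q → R)) ∨ ((P → (R → P)) ∨ ((R → R) ∨ P)))) = 1 ∨ 5/6 = 1
(((((Q → Q) ∨ ~P) ∨ ~(Q → R)) ∨ (((R ↔ P) ∨ (P ∨ Q)) ↔ (R ↔ R))) ∨ ~((~R ↔ (R → R)) ∨ (P ↔ ~Q))) ↔ ((~Q ∨ ((~R ↔ R) ↔ P)) ∨ ((((R ∨ Q) ∨ ~(Q ↔ P)) ↔ ~P) ↔ (~(Q ↔ (Q → R)) ∨ ((P → (R → P)) ∨ ((R → R) ∨ P))))) = 1 ↔ 1 = 1

1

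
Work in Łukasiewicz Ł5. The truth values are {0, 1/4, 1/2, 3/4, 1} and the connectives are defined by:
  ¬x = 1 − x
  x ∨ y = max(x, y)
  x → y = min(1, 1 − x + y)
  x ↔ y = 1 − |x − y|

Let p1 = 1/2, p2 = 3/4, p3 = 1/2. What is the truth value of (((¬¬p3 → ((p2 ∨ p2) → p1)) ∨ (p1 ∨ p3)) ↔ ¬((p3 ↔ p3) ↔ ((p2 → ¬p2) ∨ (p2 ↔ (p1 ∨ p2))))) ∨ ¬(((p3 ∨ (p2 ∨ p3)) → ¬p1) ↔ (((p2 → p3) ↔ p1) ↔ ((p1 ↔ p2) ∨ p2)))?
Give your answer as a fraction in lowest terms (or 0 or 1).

1/4

¬p3 = ¬1/2 = 1/2
¬¬p3 = ¬1/2 = 1/2
p2 ∨ p2 = 3/4 ∨ 3/4 = 3/4
(p2 ∨ p2) → p1 = 3/4 → 1/2 = 3/4
¬¬p3 → ((p2 ∨ p2) → p1) = 1/2 → 3/4 = 1
p1 ∨ p3 = 1/2 ∨ 1/2 = 1/2
(¬¬p3 → ((p2 ∨ p2) → p1)) ∨ (p1 ∨ p3) = 1 ∨ 1/2 = 1
p3 ↔ p3 = 1/2 ↔ 1/2 = 1
¬p2 = ¬3/4 = 1/4
p2 → ¬p2 = 3/4 → 1/4 = 1/2
p1 ∨ p2 = 1/2 ∨ 3/4 = 3/4
p2 ↔ (p1 ∨ p2) = 3/4 ↔ 3/4 = 1
(p2 → ¬p2) ∨ (p2 ↔ (p1 ∨ p2)) = 1/2 ∨ 1 = 1
(p3 ↔ p3) ↔ ((p2 → ¬p2) ∨ (p2 ↔ (p1 ∨ p2))) = 1 ↔ 1 = 1
¬((p3 ↔ p3) ↔ ((p2 → ¬p2) ∨ (p2 ↔ (p1 ∨ p2)))) = ¬1 = 0
((¬¬p3 → ((p2 ∨ p2) → p1)) ∨ (p1 ∨ p3)) ↔ ¬((p3 ↔ p3) ↔ ((p2 → ¬p2) ∨ (p2 ↔ (p1 ∨ p2)))) = 1 ↔ 0 = 0
p2 ∨ p3 = 3/4 ∨ 1/2 = 3/4
p3 ∨ (p2 ∨ p3) = 1/2 ∨ 3/4 = 3/4
¬p1 = ¬1/2 = 1/2
(p3 ∨ (p2 ∨ p3)) → ¬p1 = 3/4 → 1/2 = 3/4
p2 → p3 = 3/4 → 1/2 = 3/4
(p2 → p3) ↔ p1 = 3/4 ↔ 1/2 = 3/4
p1 ↔ p2 = 1/2 ↔ 3/4 = 3/4
(p1 ↔ p2) ∨ p2 = 3/4 ∨ 3/4 = 3/4
((p2 → p3) ↔ p1) ↔ ((p1 ↔ p2) ∨ p2) = 3/4 ↔ 3/4 = 1
((p3 ∨ (p2 ∨ p3)) → ¬p1) ↔ (((p2 → p3) ↔ p1) ↔ ((p1 ↔ p2) ∨ p2)) = 3/4 ↔ 1 = 3/4
¬(((p3 ∨ (p2 ∨ p3)) → ¬p1) ↔ (((p2 → p3) ↔ p1) ↔ ((p1 ↔ p2) ∨ p2))) = ¬3/4 = 1/4
(((¬¬p3 → ((p2 ∨ p2) → p1)) ∨ (p1 ∨ p3)) ↔ ¬((p3 ↔ p3) ↔ ((p2 → ¬p2) ∨ (p2 ↔ (p1 ∨ p2))))) ∨ ¬(((p3 ∨ (p2 ∨ p3)) → ¬p1) ↔ (((p2 → p3) ↔ p1) ↔ ((p1 ↔ p2) ∨ p2))) = 0 ∨ 1/4 = 1/4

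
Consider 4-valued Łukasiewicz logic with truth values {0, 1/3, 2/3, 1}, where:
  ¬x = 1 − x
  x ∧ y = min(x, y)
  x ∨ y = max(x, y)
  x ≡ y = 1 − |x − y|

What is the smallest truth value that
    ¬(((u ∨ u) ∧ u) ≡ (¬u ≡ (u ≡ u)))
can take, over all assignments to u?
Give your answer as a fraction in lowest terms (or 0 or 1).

1/3

Take u = 1/3:
u ∨ u = 1/3 ∨ 1/3 = 1/3
(u ∨ u) ∧ u = 1/3 ∧ 1/3 = 1/3
¬u = ¬1/3 = 2/3
u ≡ u = 1/3 ≡ 1/3 = 1
¬u ≡ (u ≡ u) = 2/3 ≡ 1 = 2/3
((u ∨ u) ∧ u) ≡ (¬u ≡ (u ≡ u)) = 1/3 ≡ 2/3 = 2/3
¬(((u ∨ u) ∧ u) ≡ (¬u ≡ (u ≡ u))) = ¬2/3 = 1/3
No assignment yields a value below 1/3, so this is the minimum.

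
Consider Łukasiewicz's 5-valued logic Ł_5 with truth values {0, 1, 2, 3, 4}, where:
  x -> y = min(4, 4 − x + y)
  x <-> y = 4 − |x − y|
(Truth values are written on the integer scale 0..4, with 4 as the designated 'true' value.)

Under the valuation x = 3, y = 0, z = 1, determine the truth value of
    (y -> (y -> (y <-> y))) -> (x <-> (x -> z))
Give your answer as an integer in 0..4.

y <-> y = 0 <-> 0 = 4
y -> (y <-> y) = 0 -> 4 = 4
y -> (y -> (y <-> y)) = 0 -> 4 = 4
x -> z = 3 -> 1 = 2
x <-> (x -> z) = 3 <-> 2 = 3
(y -> (y -> (y <-> y))) -> (x <-> (x -> z)) = 4 -> 3 = 3

3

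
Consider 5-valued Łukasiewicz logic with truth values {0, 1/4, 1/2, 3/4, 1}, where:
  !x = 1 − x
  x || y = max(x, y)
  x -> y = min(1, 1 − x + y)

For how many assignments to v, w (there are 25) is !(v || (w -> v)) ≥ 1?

value 1: 1 assignment (counts)
value 3/4: 2 assignments
value 1/2: 3 assignments
value 1/4: 4 assignments
value 0: 15 assignments
So 1 of the 25 assignments meets the threshold.

1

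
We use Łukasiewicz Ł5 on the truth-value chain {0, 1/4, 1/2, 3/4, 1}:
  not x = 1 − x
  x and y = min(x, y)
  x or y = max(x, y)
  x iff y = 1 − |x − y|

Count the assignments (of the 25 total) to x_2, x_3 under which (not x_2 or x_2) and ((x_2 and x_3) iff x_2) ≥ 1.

6

value 1: 6 assignments (counts)
value 3/4: 9 assignments
value 1/2: 7 assignments
value 1/4: 2 assignments
value 0: 1 assignment
So 6 of the 25 assignments meet the threshold.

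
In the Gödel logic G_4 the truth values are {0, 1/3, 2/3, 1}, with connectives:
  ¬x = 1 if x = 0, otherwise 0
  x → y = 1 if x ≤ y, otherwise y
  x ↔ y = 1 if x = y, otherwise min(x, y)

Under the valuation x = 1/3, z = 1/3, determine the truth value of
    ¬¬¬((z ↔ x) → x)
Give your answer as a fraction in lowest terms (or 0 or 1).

0

z ↔ x = 1/3 ↔ 1/3 = 1
(z ↔ x) → x = 1 → 1/3 = 1/3
¬((z ↔ x) → x) = ¬1/3 = 0
¬¬((z ↔ x) → x) = ¬0 = 1
¬¬¬((z ↔ x) → x) = ¬1 = 0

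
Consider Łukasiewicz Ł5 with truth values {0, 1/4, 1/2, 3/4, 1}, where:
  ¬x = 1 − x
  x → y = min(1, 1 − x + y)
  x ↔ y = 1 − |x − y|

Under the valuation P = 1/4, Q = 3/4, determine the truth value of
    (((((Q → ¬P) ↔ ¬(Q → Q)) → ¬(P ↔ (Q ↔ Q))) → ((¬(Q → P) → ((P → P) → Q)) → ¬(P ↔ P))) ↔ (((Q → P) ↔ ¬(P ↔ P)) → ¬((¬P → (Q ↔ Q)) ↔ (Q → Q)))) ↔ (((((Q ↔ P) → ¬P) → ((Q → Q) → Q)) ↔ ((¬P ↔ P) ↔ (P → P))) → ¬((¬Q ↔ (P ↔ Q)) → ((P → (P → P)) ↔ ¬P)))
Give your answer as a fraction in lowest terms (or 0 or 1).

3/4

¬P = ¬1/4 = 3/4
Q → ¬P = 3/4 → 3/4 = 1
Q → Q = 3/4 → 3/4 = 1
¬(Q → Q) = ¬1 = 0
(Q → ¬P) ↔ ¬(Q → Q) = 1 ↔ 0 = 0
Q ↔ Q = 3/4 ↔ 3/4 = 1
P ↔ (Q ↔ Q) = 1/4 ↔ 1 = 1/4
¬(P ↔ (Q ↔ Q)) = ¬1/4 = 3/4
((Q → ¬P) ↔ ¬(Q → Q)) → ¬(P ↔ (Q ↔ Q)) = 0 → 3/4 = 1
Q → P = 3/4 → 1/4 = 1/2
¬(Q → P) = ¬1/2 = 1/2
P → P = 1/4 → 1/4 = 1
(P → P) → Q = 1 → 3/4 = 3/4
¬(Q → P) → ((P → P) → Q) = 1/2 → 3/4 = 1
P ↔ P = 1/4 ↔ 1/4 = 1
¬(P ↔ P) = ¬1 = 0
(¬(Q → P) → ((P → P) → Q)) → ¬(P ↔ P) = 1 → 0 = 0
(((Q → ¬P) ↔ ¬(Q → Q)) → ¬(P ↔ (Q ↔ Q))) → ((¬(Q → P) → ((P → P) → Q)) → ¬(P ↔ P)) = 1 → 0 = 0
Q → P = 3/4 → 1/4 = 1/2
P ↔ P = 1/4 ↔ 1/4 = 1
¬(P ↔ P) = ¬1 = 0
(Q → P) ↔ ¬(P ↔ P) = 1/2 ↔ 0 = 1/2
¬P = ¬1/4 = 3/4
Q ↔ Q = 3/4 ↔ 3/4 = 1
¬P → (Q ↔ Q) = 3/4 → 1 = 1
Q → Q = 3/4 → 3/4 = 1
(¬P → (Q ↔ Q)) ↔ (Q → Q) = 1 ↔ 1 = 1
¬((¬P → (Q ↔ Q)) ↔ (Q → Q)) = ¬1 = 0
((Q → P) ↔ ¬(P ↔ P)) → ¬((¬P → (Q ↔ Q)) ↔ (Q → Q)) = 1/2 → 0 = 1/2
((((Q → ¬P) ↔ ¬(Q → Q)) → ¬(P ↔ (Q ↔ Q))) → ((¬(Q → P) → ((P → P) → Q)) → ¬(P ↔ P))) ↔ (((Q → P) ↔ ¬(P ↔ P)) → ¬((¬P → (Q ↔ Q)) ↔ (Q → Q))) = 0 ↔ 1/2 = 1/2
Q ↔ P = 3/4 ↔ 1/4 = 1/2
¬P = ¬1/4 = 3/4
(Q ↔ P) → ¬P = 1/2 → 3/4 = 1
Q → Q = 3/4 → 3/4 = 1
(Q → Q) → Q = 1 → 3/4 = 3/4
((Q ↔ P) → ¬P) → ((Q → Q) → Q) = 1 → 3/4 = 3/4
¬P = ¬1/4 = 3/4
¬P ↔ P = 3/4 ↔ 1/4 = 1/2
P → P = 1/4 → 1/4 = 1
(¬P ↔ P) ↔ (P → P) = 1/2 ↔ 1 = 1/2
(((Q ↔ P) → ¬P) → ((Q → Q) → Q)) ↔ ((¬P ↔ P) ↔ (P → P)) = 3/4 ↔ 1/2 = 3/4
¬Q = ¬3/4 = 1/4
P ↔ Q = 1/4 ↔ 3/4 = 1/2
¬Q ↔ (P ↔ Q) = 1/4 ↔ 1/2 = 3/4
P → P = 1/4 → 1/4 = 1
P → (P → P) = 1/4 → 1 = 1
¬P = ¬1/4 = 3/4
(P → (P → P)) ↔ ¬P = 1 ↔ 3/4 = 3/4
(¬Q ↔ (P ↔ Q)) → ((P → (P → P)) ↔ ¬P) = 3/4 → 3/4 = 1
¬((¬Q ↔ (P ↔ Q)) → ((P → (P → P)) ↔ ¬P)) = ¬1 = 0
((((Q ↔ P) → ¬P) → ((Q → Q) → Q)) ↔ ((¬P ↔ P) ↔ (P → P))) → ¬((¬Q ↔ (P ↔ Q)) → ((P → (P → P)) ↔ ¬P)) = 3/4 → 0 = 1/4
(((((Q → ¬P) ↔ ¬(Q → Q)) → ¬(P ↔ (Q ↔ Q))) → ((¬(Q → P) → ((P → P) → Q)) → ¬(P ↔ P))) ↔ (((Q → P) ↔ ¬(P ↔ P)) → ¬((¬P → (Q ↔ Q)) ↔ (Q → Q)))) ↔ (((((Q ↔ P) → ¬P) → ((Q → Q) → Q)) ↔ ((¬P ↔ P) ↔ (P → P))) → ¬((¬Q ↔ (P ↔ Q)) → ((P → (P → P)) ↔ ¬P))) = 1/2 ↔ 1/4 = 3/4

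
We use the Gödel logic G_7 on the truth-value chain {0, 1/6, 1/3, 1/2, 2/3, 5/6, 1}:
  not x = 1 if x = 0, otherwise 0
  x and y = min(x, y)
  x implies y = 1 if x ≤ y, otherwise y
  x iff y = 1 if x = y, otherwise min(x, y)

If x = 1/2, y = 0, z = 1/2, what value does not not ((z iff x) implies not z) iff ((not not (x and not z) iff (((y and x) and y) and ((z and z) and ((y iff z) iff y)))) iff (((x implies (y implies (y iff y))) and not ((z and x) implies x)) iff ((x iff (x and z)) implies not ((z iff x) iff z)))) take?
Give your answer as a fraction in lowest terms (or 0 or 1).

z iff x = 1/2 iff 1/2 = 1
not z = not 1/2 = 0
(z iff x) implies not z = 1 implies 0 = 0
not ((z iff x) implies not z) = not 0 = 1
not not ((z iff x) implies not z) = not 1 = 0
not z = not 1/2 = 0
x and not z = 1/2 and 0 = 0
not (x and not z) = not 0 = 1
not not (x and not z) = not 1 = 0
y and x = 0 and 1/2 = 0
(y and x) and y = 0 and 0 = 0
z and z = 1/2 and 1/2 = 1/2
y iff z = 0 iff 1/2 = 0
(y iff z) iff y = 0 iff 0 = 1
(z and z) and ((y iff z) iff y) = 1/2 and 1 = 1/2
((y and x) and y) and ((z and z) and ((y iff z) iff y)) = 0 and 1/2 = 0
not not (x and not z) iff (((y and x) and y) and ((z and z) and ((y iff z) iff y))) = 0 iff 0 = 1
y iff y = 0 iff 0 = 1
y implies (y iff y) = 0 implies 1 = 1
x implies (y implies (y iff y)) = 1/2 implies 1 = 1
z and x = 1/2 and 1/2 = 1/2
(z and x) implies x = 1/2 implies 1/2 = 1
not ((z and x) implies x) = not 1 = 0
(x implies (y implies (y iff y))) and not ((z and x) implies x) = 1 and 0 = 0
x and z = 1/2 and 1/2 = 1/2
x iff (x and z) = 1/2 iff 1/2 = 1
z iff x = 1/2 iff 1/2 = 1
(z iff x) iff z = 1 iff 1/2 = 1/2
not ((z iff x) iff z) = not 1/2 = 0
(x iff (x and z)) implies not ((z iff x) iff z) = 1 implies 0 = 0
((x implies (y implies (y iff y))) and not ((z and x) implies x)) iff ((x iff (x and z)) implies not ((z iff x) iff z)) = 0 iff 0 = 1
(not not (x and not z) iff (((y and x) and y) and ((z and z) and ((y iff z) iff y)))) iff (((x implies (y implies (y iff y))) and not ((z and x) implies x)) iff ((x iff (x and z)) implies not ((z iff x) iff z))) = 1 iff 1 = 1
not not ((z iff x) implies not z) iff ((not not (x and not z) iff (((y and x) and y) and ((z and z) and ((y iff z) iff y)))) iff (((x implies (y implies (y iff y))) and not ((z and x) implies x)) iff ((x iff (x and z)) implies not ((z iff x) iff z)))) = 0 iff 1 = 0

0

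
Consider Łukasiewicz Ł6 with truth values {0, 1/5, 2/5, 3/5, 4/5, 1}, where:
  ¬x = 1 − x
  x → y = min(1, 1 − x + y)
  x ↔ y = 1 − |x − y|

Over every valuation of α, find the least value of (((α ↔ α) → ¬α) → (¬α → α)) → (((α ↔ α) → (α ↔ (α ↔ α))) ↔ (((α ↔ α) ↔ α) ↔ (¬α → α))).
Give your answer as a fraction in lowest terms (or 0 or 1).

4/5

Take α = 1/5:
α ↔ α = 1/5 ↔ 1/5 = 1
¬α = ¬1/5 = 4/5
(α ↔ α) → ¬α = 1 → 4/5 = 4/5
¬α = ¬1/5 = 4/5
¬α → α = 4/5 → 1/5 = 2/5
((α ↔ α) → ¬α) → (¬α → α) = 4/5 → 2/5 = 3/5
α ↔ α = 1/5 ↔ 1/5 = 1
α ↔ α = 1/5 ↔ 1/5 = 1
α ↔ (α ↔ α) = 1/5 ↔ 1 = 1/5
(α ↔ α) → (α ↔ (α ↔ α)) = 1 → 1/5 = 1/5
α ↔ α = 1/5 ↔ 1/5 = 1
(α ↔ α) ↔ α = 1 ↔ 1/5 = 1/5
¬α = ¬1/5 = 4/5
¬α → α = 4/5 → 1/5 = 2/5
((α ↔ α) ↔ α) ↔ (¬α → α) = 1/5 ↔ 2/5 = 4/5
((α ↔ α) → (α ↔ (α ↔ α))) ↔ (((α ↔ α) ↔ α) ↔ (¬α → α)) = 1/5 ↔ 4/5 = 2/5
(((α ↔ α) → ¬α) → (¬α → α)) → (((α ↔ α) → (α ↔ (α ↔ α))) ↔ (((α ↔ α) ↔ α) ↔ (¬α → α))) = 3/5 → 2/5 = 4/5
No assignment yields a value below 4/5, so this is the minimum.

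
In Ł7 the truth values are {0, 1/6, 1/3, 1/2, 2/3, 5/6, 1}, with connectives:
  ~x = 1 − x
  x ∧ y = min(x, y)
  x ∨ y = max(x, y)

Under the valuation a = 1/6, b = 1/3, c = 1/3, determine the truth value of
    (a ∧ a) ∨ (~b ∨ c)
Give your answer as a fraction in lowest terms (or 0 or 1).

a ∧ a = 1/6 ∧ 1/6 = 1/6
~b = ~1/3 = 2/3
~b ∨ c = 2/3 ∨ 1/3 = 2/3
(a ∧ a) ∨ (~b ∨ c) = 1/6 ∨ 2/3 = 2/3

2/3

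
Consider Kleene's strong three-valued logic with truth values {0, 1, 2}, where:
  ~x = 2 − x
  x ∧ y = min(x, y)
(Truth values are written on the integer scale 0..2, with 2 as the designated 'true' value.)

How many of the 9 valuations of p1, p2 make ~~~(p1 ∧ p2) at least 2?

p1 = 0, p2 = 0 ↦ 2  ≥
p1 = 0, p2 = 1 ↦ 2  ≥
p1 = 0, p2 = 2 ↦ 2  ≥
p1 = 1, p2 = 0 ↦ 2  ≥
p1 = 1, p2 = 1 ↦ 1  <
p1 = 1, p2 = 2 ↦ 1  <
p1 = 2, p2 = 0 ↦ 2  ≥
p1 = 2, p2 = 1 ↦ 1  <
p1 = 2, p2 = 2 ↦ 0  <
So 5 of the 9 assignments meet the threshold.

5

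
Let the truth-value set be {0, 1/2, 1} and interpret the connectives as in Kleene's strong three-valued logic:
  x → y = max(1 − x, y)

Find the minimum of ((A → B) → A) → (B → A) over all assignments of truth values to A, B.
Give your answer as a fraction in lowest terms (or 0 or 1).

1/2

Take A = 1/2, B = 1/2:
A → B = 1/2 → 1/2 = 1/2
(A → B) → A = 1/2 → 1/2 = 1/2
B → A = 1/2 → 1/2 = 1/2
((A → B) → A) → (B → A) = 1/2 → 1/2 = 1/2
No assignment yields a value below 1/2, so this is the minimum.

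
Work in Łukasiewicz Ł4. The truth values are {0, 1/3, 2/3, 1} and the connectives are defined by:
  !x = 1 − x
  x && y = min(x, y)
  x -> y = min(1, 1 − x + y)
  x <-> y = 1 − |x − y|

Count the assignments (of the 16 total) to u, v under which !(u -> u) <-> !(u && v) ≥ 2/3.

4

u = 0, v = 0 ↦ 0  <
u = 0, v = 1/3 ↦ 0  <
u = 0, v = 2/3 ↦ 0  <
u = 0, v = 1 ↦ 0  <
u = 1/3, v = 0 ↦ 0  <
u = 1/3, v = 1/3 ↦ 1/3  <
u = 1/3, v = 2/3 ↦ 1/3  <
u = 1/3, v = 1 ↦ 1/3  <
u = 2/3, v = 0 ↦ 0  <
u = 2/3, v = 1/3 ↦ 1/3  <
u = 2/3, v = 2/3 ↦ 2/3  ≥
u = 2/3, v = 1 ↦ 2/3  ≥
u = 1, v = 0 ↦ 0  <
u = 1, v = 1/3 ↦ 1/3  <
u = 1, v = 2/3 ↦ 2/3  ≥
u = 1, v = 1 ↦ 1  ≥
So 4 of the 16 assignments meet the threshold.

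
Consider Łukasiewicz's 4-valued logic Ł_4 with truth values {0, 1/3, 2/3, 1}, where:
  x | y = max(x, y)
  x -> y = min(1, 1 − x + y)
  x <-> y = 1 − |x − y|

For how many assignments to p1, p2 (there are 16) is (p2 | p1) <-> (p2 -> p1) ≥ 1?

p1 = 0, p2 = 0 ↦ 0  <
p1 = 0, p2 = 1/3 ↦ 2/3  <
p1 = 0, p2 = 2/3 ↦ 2/3  <
p1 = 0, p2 = 1 ↦ 0  <
p1 = 1/3, p2 = 0 ↦ 1/3  <
p1 = 1/3, p2 = 1/3 ↦ 1/3  <
p1 = 1/3, p2 = 2/3 ↦ 1  ≥
p1 = 1/3, p2 = 1 ↦ 1/3  <
p1 = 2/3, p2 = 0 ↦ 2/3  <
p1 = 2/3, p2 = 1/3 ↦ 2/3  <
p1 = 2/3, p2 = 2/3 ↦ 2/3  <
p1 = 2/3, p2 = 1 ↦ 2/3  <
p1 = 1, p2 = 0 ↦ 1  ≥
p1 = 1, p2 = 1/3 ↦ 1  ≥
p1 = 1, p2 = 2/3 ↦ 1  ≥
p1 = 1, p2 = 1 ↦ 1  ≥
So 5 of the 16 assignments meet the threshold.

5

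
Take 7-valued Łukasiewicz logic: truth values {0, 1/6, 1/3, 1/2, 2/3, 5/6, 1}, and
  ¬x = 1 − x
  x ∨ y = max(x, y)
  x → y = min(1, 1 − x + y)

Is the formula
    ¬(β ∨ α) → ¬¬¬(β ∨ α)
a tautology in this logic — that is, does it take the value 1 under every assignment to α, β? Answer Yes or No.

At α = 2/3, β = 0, for instance:
β ∨ α = 0 ∨ 2/3 = 2/3
¬(β ∨ α) = ¬2/3 = 1/3
¬¬(β ∨ α) = ¬1/3 = 2/3
¬¬¬(β ∨ α) = ¬2/3 = 1/3
¬(β ∨ α) → ¬¬¬(β ∨ α) = 1/3 → 1/3 = 1
and checking the remaining 48 assignments likewise gives ≥ 1 in every case.

Yes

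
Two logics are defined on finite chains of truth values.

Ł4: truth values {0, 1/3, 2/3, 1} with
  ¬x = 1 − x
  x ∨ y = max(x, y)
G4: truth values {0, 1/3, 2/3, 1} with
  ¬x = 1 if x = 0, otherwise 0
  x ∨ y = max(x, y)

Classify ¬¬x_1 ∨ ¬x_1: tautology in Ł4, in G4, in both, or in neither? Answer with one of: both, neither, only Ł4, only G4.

In Ł4: at x_1 = 1/3 the value is 2/3 — not a tautology.
In G4: every assignment gives 1 — tautology.

only G4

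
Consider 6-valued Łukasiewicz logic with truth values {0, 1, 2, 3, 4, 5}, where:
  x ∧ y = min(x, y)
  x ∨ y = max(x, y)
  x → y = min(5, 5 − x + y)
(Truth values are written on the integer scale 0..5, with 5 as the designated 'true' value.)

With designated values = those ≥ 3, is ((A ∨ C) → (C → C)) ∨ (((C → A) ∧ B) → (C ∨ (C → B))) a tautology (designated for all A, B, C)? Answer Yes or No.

At A = 5, B = 4, C = 2, for instance:
A ∨ C = 5 ∨ 2 = 5
C → C = 2 → 2 = 5
(A ∨ C) → (C → C) = 5 → 5 = 5
C → A = 2 → 5 = 5
(C → A) ∧ B = 5 ∧ 4 = 4
C → B = 2 → 4 = 5
C ∨ (C → B) = 2 ∨ 5 = 5
((C → A) ∧ B) → (C ∨ (C → B)) = 4 → 5 = 5
((A ∨ C) → (C → C)) ∨ (((C → A) ∧ B) → (C ∨ (C → B))) = 5 ∨ 5 = 5
and checking the remaining 215 assignments likewise gives ≥ 3 in every case.

Yes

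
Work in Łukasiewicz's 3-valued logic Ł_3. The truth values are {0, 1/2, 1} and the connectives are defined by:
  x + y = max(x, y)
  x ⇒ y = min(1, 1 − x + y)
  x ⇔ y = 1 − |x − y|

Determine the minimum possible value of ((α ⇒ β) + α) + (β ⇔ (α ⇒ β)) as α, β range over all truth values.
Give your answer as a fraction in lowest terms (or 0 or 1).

Take α = 1/2, β = 0:
α ⇒ β = 1/2 ⇒ 0 = 1/2
(α ⇒ β) + α = 1/2 + 1/2 = 1/2
α ⇒ β = 1/2 ⇒ 0 = 1/2
β ⇔ (α ⇒ β) = 0 ⇔ 1/2 = 1/2
((α ⇒ β) + α) + (β ⇔ (α ⇒ β)) = 1/2 + 1/2 = 1/2
No assignment yields a value below 1/2, so this is the minimum.

1/2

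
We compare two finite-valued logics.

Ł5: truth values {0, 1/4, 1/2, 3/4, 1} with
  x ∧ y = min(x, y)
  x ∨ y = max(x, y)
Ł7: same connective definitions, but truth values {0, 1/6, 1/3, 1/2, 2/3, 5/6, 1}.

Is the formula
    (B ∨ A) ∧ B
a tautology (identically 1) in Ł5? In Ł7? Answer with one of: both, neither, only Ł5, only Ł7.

In Ł5: at A = 0, B = 0 the value is 0 — not a tautology.
In Ł7: at A = 0, B = 0 the value is 0 — not a tautology.

neither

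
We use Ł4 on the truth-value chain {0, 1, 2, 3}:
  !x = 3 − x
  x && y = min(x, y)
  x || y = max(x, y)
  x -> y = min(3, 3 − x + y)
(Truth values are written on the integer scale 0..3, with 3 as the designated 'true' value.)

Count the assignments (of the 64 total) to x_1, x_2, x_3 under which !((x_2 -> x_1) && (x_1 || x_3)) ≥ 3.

value 3: 7 assignments (counts)
value 2: 15 assignments
value 1: 20 assignments
value 0: 22 assignments
So 7 of the 64 assignments meet the threshold.

7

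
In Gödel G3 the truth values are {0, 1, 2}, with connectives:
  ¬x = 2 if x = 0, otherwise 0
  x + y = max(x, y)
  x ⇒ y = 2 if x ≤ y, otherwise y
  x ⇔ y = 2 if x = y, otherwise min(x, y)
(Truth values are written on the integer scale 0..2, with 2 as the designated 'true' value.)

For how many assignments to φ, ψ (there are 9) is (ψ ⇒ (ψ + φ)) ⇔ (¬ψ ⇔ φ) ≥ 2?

φ = 0, ψ = 0 ↦ 0  <
φ = 0, ψ = 1 ↦ 2  ≥
φ = 0, ψ = 2 ↦ 2  ≥
φ = 1, ψ = 0 ↦ 1  <
φ = 1, ψ = 1 ↦ 0  <
φ = 1, ψ = 2 ↦ 0  <
φ = 2, ψ = 0 ↦ 2  ≥
φ = 2, ψ = 1 ↦ 0  <
φ = 2, ψ = 2 ↦ 0  <
So 3 of the 9 assignments meet the threshold.

3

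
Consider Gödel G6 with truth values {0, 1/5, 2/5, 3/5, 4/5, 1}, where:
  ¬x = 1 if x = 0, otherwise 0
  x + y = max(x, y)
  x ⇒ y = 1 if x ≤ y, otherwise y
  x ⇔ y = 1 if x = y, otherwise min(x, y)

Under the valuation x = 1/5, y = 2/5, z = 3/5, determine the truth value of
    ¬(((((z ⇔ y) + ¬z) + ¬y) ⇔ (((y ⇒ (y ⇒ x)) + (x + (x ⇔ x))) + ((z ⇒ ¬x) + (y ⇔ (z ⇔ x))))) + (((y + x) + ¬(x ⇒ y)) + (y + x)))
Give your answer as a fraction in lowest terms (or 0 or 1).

0

z ⇔ y = 3/5 ⇔ 2/5 = 2/5
¬z = ¬3/5 = 0
(z ⇔ y) + ¬z = 2/5 + 0 = 2/5
¬y = ¬2/5 = 0
((z ⇔ y) + ¬z) + ¬y = 2/5 + 0 = 2/5
y ⇒ x = 2/5 ⇒ 1/5 = 1/5
y ⇒ (y ⇒ x) = 2/5 ⇒ 1/5 = 1/5
x ⇔ x = 1/5 ⇔ 1/5 = 1
x + (x ⇔ x) = 1/5 + 1 = 1
(y ⇒ (y ⇒ x)) + (x + (x ⇔ x)) = 1/5 + 1 = 1
¬x = ¬1/5 = 0
z ⇒ ¬x = 3/5 ⇒ 0 = 0
z ⇔ x = 3/5 ⇔ 1/5 = 1/5
y ⇔ (z ⇔ x) = 2/5 ⇔ 1/5 = 1/5
(z ⇒ ¬x) + (y ⇔ (z ⇔ x)) = 0 + 1/5 = 1/5
((y ⇒ (y ⇒ x)) + (x + (x ⇔ x))) + ((z ⇒ ¬x) + (y ⇔ (z ⇔ x))) = 1 + 1/5 = 1
(((z ⇔ y) + ¬z) + ¬y) ⇔ (((y ⇒ (y ⇒ x)) + (x + (x ⇔ x))) + ((z ⇒ ¬x) + (y ⇔ (z ⇔ x)))) = 2/5 ⇔ 1 = 2/5
y + x = 2/5 + 1/5 = 2/5
x ⇒ y = 1/5 ⇒ 2/5 = 1
¬(x ⇒ y) = ¬1 = 0
(y + x) + ¬(x ⇒ y) = 2/5 + 0 = 2/5
y + x = 2/5 + 1/5 = 2/5
((y + x) + ¬(x ⇒ y)) + (y + x) = 2/5 + 2/5 = 2/5
((((z ⇔ y) + ¬z) + ¬y) ⇔ (((y ⇒ (y ⇒ x)) + (x + (x ⇔ x))) + ((z ⇒ ¬x) + (y ⇔ (z ⇔ x))))) + (((y + x) + ¬(x ⇒ y)) + (y + x)) = 2/5 + 2/5 = 2/5
¬(((((z ⇔ y) + ¬z) + ¬y) ⇔ (((y ⇒ (y ⇒ x)) + (x + (x ⇔ x))) + ((z ⇒ ¬x) + (y ⇔ (z ⇔ x))))) + (((y + x) + ¬(x ⇒ y)) + (y + x))) = ¬2/5 = 0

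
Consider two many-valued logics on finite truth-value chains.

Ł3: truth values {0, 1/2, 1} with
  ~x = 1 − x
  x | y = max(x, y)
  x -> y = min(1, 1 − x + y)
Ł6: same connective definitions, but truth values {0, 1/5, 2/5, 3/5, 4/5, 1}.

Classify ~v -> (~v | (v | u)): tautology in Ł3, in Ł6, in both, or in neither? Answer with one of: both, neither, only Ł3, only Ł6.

both

In Ł3: every assignment gives 1 — tautology.
In Ł6: every assignment gives 1 — tautology.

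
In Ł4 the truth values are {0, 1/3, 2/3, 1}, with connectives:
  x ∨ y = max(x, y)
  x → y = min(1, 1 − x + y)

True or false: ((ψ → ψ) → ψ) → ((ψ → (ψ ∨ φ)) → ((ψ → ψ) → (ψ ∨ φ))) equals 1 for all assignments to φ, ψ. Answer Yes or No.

Yes

φ = 0, ψ = 0 ↦ 1
φ = 0, ψ = 1/3 ↦ 1
φ = 0, ψ = 2/3 ↦ 1
φ = 0, ψ = 1 ↦ 1
φ = 1/3, ψ = 0 ↦ 1
φ = 1/3, ψ = 1/3 ↦ 1
φ = 1/3, ψ = 2/3 ↦ 1
φ = 1/3, ψ = 1 ↦ 1
φ = 2/3, ψ = 0 ↦ 1
φ = 2/3, ψ = 1/3 ↦ 1
φ = 2/3, ψ = 2/3 ↦ 1
φ = 2/3, ψ = 1 ↦ 1
φ = 1, ψ = 0 ↦ 1
φ = 1, ψ = 1/3 ↦ 1
φ = 1, ψ = 2/3 ↦ 1
φ = 1, ψ = 1 ↦ 1
Every assignment gives a value ≥ 1.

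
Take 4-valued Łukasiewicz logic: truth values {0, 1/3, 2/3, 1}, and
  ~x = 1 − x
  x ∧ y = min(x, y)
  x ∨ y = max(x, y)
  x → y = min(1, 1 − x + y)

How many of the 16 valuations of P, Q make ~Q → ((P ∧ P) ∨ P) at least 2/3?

P = 0, Q = 0 ↦ 0  <
P = 0, Q = 1/3 ↦ 1/3  <
P = 0, Q = 2/3 ↦ 2/3  ≥
P = 0, Q = 1 ↦ 1  ≥
P = 1/3, Q = 0 ↦ 1/3  <
P = 1/3, Q = 1/3 ↦ 2/3  ≥
P = 1/3, Q = 2/3 ↦ 1  ≥
P = 1/3, Q = 1 ↦ 1  ≥
P = 2/3, Q = 0 ↦ 2/3  ≥
P = 2/3, Q = 1/3 ↦ 1  ≥
P = 2/3, Q = 2/3 ↦ 1  ≥
P = 2/3, Q = 1 ↦ 1  ≥
P = 1, Q = 0 ↦ 1  ≥
P = 1, Q = 1/3 ↦ 1  ≥
P = 1, Q = 2/3 ↦ 1  ≥
P = 1, Q = 1 ↦ 1  ≥
So 13 of the 16 assignments meet the threshold.

13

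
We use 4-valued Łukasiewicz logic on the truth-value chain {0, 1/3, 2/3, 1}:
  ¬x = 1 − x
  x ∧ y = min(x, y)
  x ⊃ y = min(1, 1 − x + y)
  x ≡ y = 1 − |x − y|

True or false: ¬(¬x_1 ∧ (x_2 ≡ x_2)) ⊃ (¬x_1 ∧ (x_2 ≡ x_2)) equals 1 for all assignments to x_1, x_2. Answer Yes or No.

No

Counterexample: take x_1 = 2/3, x_2 = 0.
¬x_1 = ¬2/3 = 1/3
x_2 ≡ x_2 = 0 ≡ 0 = 1
¬x_1 ∧ (x_2 ≡ x_2) = 1/3 ∧ 1 = 1/3
¬(¬x_1 ∧ (x_2 ≡ x_2)) = ¬1/3 = 2/3
¬x_1 = ¬2/3 = 1/3
x_2 ≡ x_2 = 0 ≡ 0 = 1
¬x_1 ∧ (x_2 ≡ x_2) = 1/3 ∧ 1 = 1/3
¬(¬x_1 ∧ (x_2 ≡ x_2)) ⊃ (¬x_1 ∧ (x_2 ≡ x_2)) = 2/3 ⊃ 1/3 = 2/3
This gives 2/3 ≠ 1.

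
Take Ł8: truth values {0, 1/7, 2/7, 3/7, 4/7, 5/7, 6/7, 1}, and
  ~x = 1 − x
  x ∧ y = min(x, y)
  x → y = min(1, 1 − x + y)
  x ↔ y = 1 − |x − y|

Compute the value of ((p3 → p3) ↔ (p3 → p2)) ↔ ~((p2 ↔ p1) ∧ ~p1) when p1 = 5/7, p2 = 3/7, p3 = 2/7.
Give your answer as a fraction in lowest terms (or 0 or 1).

5/7

p3 → p3 = 2/7 → 2/7 = 1
p3 → p2 = 2/7 → 3/7 = 1
(p3 → p3) ↔ (p3 → p2) = 1 ↔ 1 = 1
p2 ↔ p1 = 3/7 ↔ 5/7 = 5/7
~p1 = ~5/7 = 2/7
(p2 ↔ p1) ∧ ~p1 = 5/7 ∧ 2/7 = 2/7
~((p2 ↔ p1) ∧ ~p1) = ~2/7 = 5/7
((p3 → p3) ↔ (p3 → p2)) ↔ ~((p2 ↔ p1) ∧ ~p1) = 1 ↔ 5/7 = 5/7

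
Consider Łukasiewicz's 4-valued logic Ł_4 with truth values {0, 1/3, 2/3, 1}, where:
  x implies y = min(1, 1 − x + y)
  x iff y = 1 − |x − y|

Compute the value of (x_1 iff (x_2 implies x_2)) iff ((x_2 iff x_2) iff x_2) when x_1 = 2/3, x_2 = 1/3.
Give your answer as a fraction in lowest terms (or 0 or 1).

x_2 implies x_2 = 1/3 implies 1/3 = 1
x_1 iff (x_2 implies x_2) = 2/3 iff 1 = 2/3
x_2 iff x_2 = 1/3 iff 1/3 = 1
(x_2 iff x_2) iff x_2 = 1 iff 1/3 = 1/3
(x_1 iff (x_2 implies x_2)) iff ((x_2 iff x_2) iff x_2) = 2/3 iff 1/3 = 2/3

2/3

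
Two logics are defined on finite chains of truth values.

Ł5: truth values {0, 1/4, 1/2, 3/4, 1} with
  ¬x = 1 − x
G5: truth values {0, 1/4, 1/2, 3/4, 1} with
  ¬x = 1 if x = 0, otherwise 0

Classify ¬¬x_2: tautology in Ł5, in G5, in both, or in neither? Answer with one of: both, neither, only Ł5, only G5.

In Ł5: at x_2 = 0 the value is 0 — not a tautology.
In G5: at x_2 = 0 the value is 0 — not a tautology.

neither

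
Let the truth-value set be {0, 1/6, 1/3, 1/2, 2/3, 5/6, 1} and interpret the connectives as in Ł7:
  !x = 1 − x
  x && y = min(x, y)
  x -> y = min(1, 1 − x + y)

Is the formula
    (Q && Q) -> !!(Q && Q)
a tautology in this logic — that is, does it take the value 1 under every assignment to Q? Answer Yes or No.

Yes

Q = 0 ↦ 1
Q = 1/6 ↦ 1
Q = 1/3 ↦ 1
Q = 1/2 ↦ 1
Q = 2/3 ↦ 1
Q = 5/6 ↦ 1
Q = 1 ↦ 1
Every assignment gives a value ≥ 1.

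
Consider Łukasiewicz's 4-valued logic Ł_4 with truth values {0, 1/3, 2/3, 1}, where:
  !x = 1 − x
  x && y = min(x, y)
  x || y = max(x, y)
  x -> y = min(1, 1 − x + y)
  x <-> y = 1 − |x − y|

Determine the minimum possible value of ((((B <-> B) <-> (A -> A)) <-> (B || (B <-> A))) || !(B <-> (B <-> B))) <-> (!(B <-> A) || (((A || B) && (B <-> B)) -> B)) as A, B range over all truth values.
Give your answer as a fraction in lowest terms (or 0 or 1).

Take A = 0, B = 1/3:
B <-> B = 1/3 <-> 1/3 = 1
A -> A = 0 -> 0 = 1
(B <-> B) <-> (A -> A) = 1 <-> 1 = 1
B <-> A = 1/3 <-> 0 = 2/3
B || (B <-> A) = 1/3 || 2/3 = 2/3
((B <-> B) <-> (A -> A)) <-> (B || (B <-> A)) = 1 <-> 2/3 = 2/3
B <-> B = 1/3 <-> 1/3 = 1
B <-> (B <-> B) = 1/3 <-> 1 = 1/3
!(B <-> (B <-> B)) = !1/3 = 2/3
(((B <-> B) <-> (A -> A)) <-> (B || (B <-> A))) || !(B <-> (B <-> B)) = 2/3 || 2/3 = 2/3
B <-> A = 1/3 <-> 0 = 2/3
!(B <-> A) = !2/3 = 1/3
A || B = 0 || 1/3 = 1/3
B <-> B = 1/3 <-> 1/3 = 1
(A || B) && (B <-> B) = 1/3 && 1 = 1/3
((A || B) && (B <-> B)) -> B = 1/3 -> 1/3 = 1
!(B <-> A) || (((A || B) && (B <-> B)) -> B) = 1/3 || 1 = 1
((((B <-> B) <-> (A -> A)) <-> (B || (B <-> A))) || !(B <-> (B <-> B))) <-> (!(B <-> A) || (((A || B) && (B <-> B)) -> B)) = 2/3 <-> 1 = 2/3
No assignment yields a value below 2/3, so this is the minimum.

2/3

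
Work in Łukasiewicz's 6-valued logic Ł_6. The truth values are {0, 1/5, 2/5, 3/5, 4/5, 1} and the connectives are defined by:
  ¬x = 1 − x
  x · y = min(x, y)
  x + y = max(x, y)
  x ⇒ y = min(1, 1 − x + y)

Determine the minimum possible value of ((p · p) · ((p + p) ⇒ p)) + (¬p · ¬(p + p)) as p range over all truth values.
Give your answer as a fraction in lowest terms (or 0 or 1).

3/5

Take p = 2/5:
p · p = 2/5 · 2/5 = 2/5
p + p = 2/5 + 2/5 = 2/5
(p + p) ⇒ p = 2/5 ⇒ 2/5 = 1
(p · p) · ((p + p) ⇒ p) = 2/5 · 1 = 2/5
¬p = ¬2/5 = 3/5
p + p = 2/5 + 2/5 = 2/5
¬(p + p) = ¬2/5 = 3/5
¬p · ¬(p + p) = 3/5 · 3/5 = 3/5
((p · p) · ((p + p) ⇒ p)) + (¬p · ¬(p + p)) = 2/5 + 3/5 = 3/5
No assignment yields a value below 3/5, so this is the minimum.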